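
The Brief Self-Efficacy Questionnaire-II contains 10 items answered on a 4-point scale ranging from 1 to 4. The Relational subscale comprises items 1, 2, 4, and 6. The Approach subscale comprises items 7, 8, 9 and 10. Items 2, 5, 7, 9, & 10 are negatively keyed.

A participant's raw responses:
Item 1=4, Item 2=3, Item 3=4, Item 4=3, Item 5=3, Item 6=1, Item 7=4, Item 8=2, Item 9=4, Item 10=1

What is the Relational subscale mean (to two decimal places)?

Relational items: 1, 2, 4, 6.
Of these, item 2 is negatively keyed; on a 1–4 scale, reversed = 5 − raw.
  item 1: 4
  item 2: 5 − 3 = 2
  item 4: 3
  item 6: 1
Sum = 4 + 2 + 3 + 1 = 10
Mean = 10 / 4 = 2.50

2.50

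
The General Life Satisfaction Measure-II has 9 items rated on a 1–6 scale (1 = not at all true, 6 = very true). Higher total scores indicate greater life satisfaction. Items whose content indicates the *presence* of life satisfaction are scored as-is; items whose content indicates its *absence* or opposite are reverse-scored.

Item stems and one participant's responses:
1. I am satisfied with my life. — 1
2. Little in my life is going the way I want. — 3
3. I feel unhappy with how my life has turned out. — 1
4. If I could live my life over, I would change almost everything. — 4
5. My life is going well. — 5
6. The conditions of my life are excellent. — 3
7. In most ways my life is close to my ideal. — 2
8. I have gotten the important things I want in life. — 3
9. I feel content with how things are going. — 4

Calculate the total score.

31

Items 2, 3, 4 describe the absence/opposite of life satisfaction → reverse-score.
on a 1–6 scale, reversed = 7 − raw.
  item 1: 1
  item 2: 7 − 3 = 4
  item 3: 7 − 1 = 6
  item 4: 7 − 4 = 3
  item 5: 5
  item 6: 3
  item 7: 2
  item 8: 3
  item 9: 4
Total = 1 + 4 + 6 + 3 + 5 + 3 + 2 + 3 + 4 = 31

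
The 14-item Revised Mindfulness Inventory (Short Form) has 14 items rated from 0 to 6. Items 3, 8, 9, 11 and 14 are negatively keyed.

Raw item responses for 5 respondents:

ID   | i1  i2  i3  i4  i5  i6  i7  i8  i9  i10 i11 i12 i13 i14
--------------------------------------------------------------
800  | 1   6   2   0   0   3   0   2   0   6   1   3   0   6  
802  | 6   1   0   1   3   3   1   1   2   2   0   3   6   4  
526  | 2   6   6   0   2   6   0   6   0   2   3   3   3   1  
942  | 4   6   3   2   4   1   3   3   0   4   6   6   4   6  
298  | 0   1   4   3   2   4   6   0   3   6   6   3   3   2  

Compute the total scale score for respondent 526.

38

Respondent 526 raw: 2, 6, 6, 0, 2, 6, 0, 6, 0, 2, 3, 3, 3, 1.
Reverse-coded (reversed = (0+6) − raw = 6 − raw):
  item 1: 2
  item 2: 6
  item 3: 6 − 6 = 0
  item 4: 0
  item 5: 2
  item 6: 6
  item 7: 0
  item 8: 6 − 6 = 0
  item 9: 6 − 0 = 6
  item 10: 2
  item 11: 6 − 3 = 3
  item 12: 3
  item 13: 3
  item 14: 6 − 1 = 5
Sum = 2 + 6 + 0 + 0 + 2 + 6 + 0 + 0 + 6 + 2 + 3 + 3 + 3 + 5 = 38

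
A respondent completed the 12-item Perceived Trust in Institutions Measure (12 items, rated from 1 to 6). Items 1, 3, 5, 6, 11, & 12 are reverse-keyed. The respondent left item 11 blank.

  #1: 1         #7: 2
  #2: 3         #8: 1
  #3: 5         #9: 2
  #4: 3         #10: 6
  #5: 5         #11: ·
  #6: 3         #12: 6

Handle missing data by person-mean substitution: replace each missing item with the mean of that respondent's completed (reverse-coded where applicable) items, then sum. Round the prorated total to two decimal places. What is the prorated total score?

34.91

Reverse-coded (reversed = (1+6) − raw = 7 − raw):
  item 1: 7 − 1 = 6
  item 3: 7 − 5 = 2
  item 5: 7 − 5 = 2
  item 6: 7 − 3 = 4
  item 12: 7 − 6 = 1
Completed scored items (11 of 12): 6, 3, 2, 3, 2, 4, 2, 1, 2, 6, 1; sum = 32.
Person mean = 32 / 11 ≈ 2.9091
Prorated total = (32 / 11) × 12 = 34.91 (to 2 dp)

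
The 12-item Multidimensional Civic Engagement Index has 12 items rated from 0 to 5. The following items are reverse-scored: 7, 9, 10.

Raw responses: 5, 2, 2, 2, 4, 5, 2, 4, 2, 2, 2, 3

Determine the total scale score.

Raw sum = 35. Reverse-scored items: 7, 9, 10; their raw sum = 6.
Each reversal replaces raw with 5 − raw, changing the total by 5 − 2·raw per item.
Total = 35 + 3·5 − 2·6 = 35 + 15 − 12 = 38

38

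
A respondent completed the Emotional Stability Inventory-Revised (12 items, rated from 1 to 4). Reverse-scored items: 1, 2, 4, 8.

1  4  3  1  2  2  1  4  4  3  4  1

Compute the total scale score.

30

Reversing items 1, 2, 4 and 8 with 5 − raw:
Total = (5−1) + (5−4) + 3 + (5−1) + 2 + 2 + 1 + (5−4) + 4 + 3 + 4 + 1
      = 4 + 1 + 3 + 4 + 2 + 2 + 1 + 1 + 4 + 3 + 4 + 1 = 30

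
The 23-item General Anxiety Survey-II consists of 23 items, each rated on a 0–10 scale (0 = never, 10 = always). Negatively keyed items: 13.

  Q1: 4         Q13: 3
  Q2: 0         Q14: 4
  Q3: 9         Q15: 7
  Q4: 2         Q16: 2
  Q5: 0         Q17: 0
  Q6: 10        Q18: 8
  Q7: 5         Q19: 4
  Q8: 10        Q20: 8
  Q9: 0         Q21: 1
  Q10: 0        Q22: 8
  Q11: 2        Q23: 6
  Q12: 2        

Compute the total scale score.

Raw sum = 95. Negatively keyed items: 13; their raw sum = 3.
Each reversal replaces raw with 10 − raw, changing the total by 10 − 2·raw per item.
Total = 95 + 1·10 − 2·3 = 95 + 10 − 6 = 99

99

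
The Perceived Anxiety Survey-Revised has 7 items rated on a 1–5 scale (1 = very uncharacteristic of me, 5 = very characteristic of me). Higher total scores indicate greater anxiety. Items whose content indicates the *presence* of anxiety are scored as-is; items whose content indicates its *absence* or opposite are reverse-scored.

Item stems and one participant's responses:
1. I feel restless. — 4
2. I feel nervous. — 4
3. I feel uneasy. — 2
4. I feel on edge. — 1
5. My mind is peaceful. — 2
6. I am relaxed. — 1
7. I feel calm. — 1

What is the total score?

25

Items 5, 6, 7 describe the absence/opposite of anxiety → reverse-score.
on a 1–5 scale, reversed = 6 − raw.
  item 1: 4
  item 2: 4
  item 3: 2
  item 4: 1
  item 5: 6 − 2 = 4
  item 6: 6 − 1 = 5
  item 7: 6 − 1 = 5
Total = 4 + 4 + 2 + 1 + 4 + 5 + 5 = 25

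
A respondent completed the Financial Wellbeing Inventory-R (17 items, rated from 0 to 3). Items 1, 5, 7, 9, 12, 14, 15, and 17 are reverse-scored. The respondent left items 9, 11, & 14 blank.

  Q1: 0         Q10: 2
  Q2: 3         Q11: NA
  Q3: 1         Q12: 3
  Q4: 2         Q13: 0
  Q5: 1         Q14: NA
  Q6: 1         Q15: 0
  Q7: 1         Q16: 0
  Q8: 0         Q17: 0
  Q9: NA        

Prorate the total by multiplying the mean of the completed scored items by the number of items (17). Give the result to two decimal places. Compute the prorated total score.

Reverse-coded (on a 0–3 scale, reversed = 3 − raw):
  item 1: 3 − 0 = 3
  item 5: 3 − 1 = 2
  item 7: 3 − 1 = 2
  item 12: 3 − 3 = 0
  item 15: 3 − 0 = 3
  item 17: 3 − 0 = 3
Completed scored items (14 of 17): 3, 3, 1, 2, 2, 1, 2, 0, 2, 0, 0, 3, 0, 3; sum = 22.
Person mean = 22 / 14 ≈ 1.5714
Prorated total = (22 / 14) × 17 = 26.71 (to 2 dp)

26.71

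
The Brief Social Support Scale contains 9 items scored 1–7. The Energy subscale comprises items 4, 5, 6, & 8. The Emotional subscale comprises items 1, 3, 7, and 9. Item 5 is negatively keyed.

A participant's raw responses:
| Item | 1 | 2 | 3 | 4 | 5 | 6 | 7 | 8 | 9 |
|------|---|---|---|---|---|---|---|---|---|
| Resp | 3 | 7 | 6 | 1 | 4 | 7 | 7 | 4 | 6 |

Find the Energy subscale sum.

Energy items: 4, 5, 6, 8.
Of these, item 5 is negatively keyed; on a 1–7 scale, reversed = 8 − raw.
  item 4: 1
  item 5: 8 − 4 = 4
  item 6: 7
  item 8: 4
Sum = 1 + 4 + 7 + 4 = 16

16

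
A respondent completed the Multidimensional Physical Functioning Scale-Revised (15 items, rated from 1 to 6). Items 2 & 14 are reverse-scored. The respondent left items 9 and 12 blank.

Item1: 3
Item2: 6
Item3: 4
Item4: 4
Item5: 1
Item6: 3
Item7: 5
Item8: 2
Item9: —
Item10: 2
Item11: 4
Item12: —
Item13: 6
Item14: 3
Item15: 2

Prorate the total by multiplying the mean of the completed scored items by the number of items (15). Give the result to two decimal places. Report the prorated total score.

Reverse-coded (on a 1–6 scale, reversed = 7 − raw):
  item 2: 7 − 6 = 1
  item 14: 7 − 3 = 4
Completed scored items (13 of 15): 3, 1, 4, 4, 1, 3, 5, 2, 2, 4, 6, 4, 2; sum = 41.
Person mean = 41 / 13 ≈ 3.1538
Prorated total = (41 / 13) × 15 = 47.31 (to 2 dp)

47.31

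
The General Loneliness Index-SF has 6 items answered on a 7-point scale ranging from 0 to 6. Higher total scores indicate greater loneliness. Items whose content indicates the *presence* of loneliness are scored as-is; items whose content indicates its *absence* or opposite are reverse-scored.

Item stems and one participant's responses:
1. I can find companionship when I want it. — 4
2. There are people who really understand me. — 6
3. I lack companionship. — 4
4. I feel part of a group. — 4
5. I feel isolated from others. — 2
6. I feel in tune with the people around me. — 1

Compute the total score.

15

Items 1, 2, 4, 6 describe the absence/opposite of loneliness → reverse-score.
reversed = (0+6) − raw = 6 − raw.
  item 1: 6 − 4 = 2
  item 2: 6 − 6 = 0
  item 3: 4
  item 4: 6 − 4 = 2
  item 5: 2
  item 6: 6 − 1 = 5
Total = 2 + 0 + 4 + 2 + 2 + 5 = 15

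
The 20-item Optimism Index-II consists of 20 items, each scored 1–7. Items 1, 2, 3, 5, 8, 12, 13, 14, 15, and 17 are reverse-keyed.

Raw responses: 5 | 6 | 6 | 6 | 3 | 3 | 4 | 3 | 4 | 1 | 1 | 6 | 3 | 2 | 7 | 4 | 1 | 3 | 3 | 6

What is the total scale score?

73

Reverse-keyed items use 8 − raw:
  item 1: 8 − 5 = 3
  item 2: 8 − 6 = 2
  item 3: 8 − 6 = 2
  item 5: 8 − 3 = 5
  item 8: 8 − 3 = 5
  item 12: 8 − 6 = 2
  item 13: 8 − 3 = 5
  item 14: 8 − 2 = 6
  item 15: 8 − 7 = 1
  item 17: 8 − 1 = 7
Scored items: 3, 2, 2, 6, 5, 3, 4, 5, 4, 1, 1, 2, 5, 6, 1, 4, 7, 3, 3, 6
Total = 3 + 2 + 2 + 6 + 5 + 3 + 4 + 5 + 4 + 1 + 1 + 2 + 5 + 6 + 1 + 4 + 7 + 3 + 3 + 6 = 73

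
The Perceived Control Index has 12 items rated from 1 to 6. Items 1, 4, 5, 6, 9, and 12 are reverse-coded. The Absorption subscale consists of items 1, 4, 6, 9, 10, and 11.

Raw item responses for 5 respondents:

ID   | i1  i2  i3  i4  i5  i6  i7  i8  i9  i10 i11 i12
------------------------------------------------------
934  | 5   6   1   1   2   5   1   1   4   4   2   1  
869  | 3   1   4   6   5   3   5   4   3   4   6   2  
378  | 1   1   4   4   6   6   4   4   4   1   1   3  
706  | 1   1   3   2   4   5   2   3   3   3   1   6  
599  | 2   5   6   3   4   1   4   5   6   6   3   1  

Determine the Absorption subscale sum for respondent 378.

15

Respondent 378 raw: 1, 1, 4, 4, 6, 6, 4, 4, 4, 1, 1, 3.
Absorption items: 1, 4, 6, 9, 10, 11.
Reverse-coded (on a 1–6 scale, reversed = 7 − raw):
  item 1: 7 − 1 = 6
  item 4: 7 − 4 = 3
  item 6: 7 − 6 = 1
  item 9: 7 − 4 = 3
  item 10: 1
  item 11: 1
Sum = 6 + 3 + 1 + 3 + 1 + 1 = 15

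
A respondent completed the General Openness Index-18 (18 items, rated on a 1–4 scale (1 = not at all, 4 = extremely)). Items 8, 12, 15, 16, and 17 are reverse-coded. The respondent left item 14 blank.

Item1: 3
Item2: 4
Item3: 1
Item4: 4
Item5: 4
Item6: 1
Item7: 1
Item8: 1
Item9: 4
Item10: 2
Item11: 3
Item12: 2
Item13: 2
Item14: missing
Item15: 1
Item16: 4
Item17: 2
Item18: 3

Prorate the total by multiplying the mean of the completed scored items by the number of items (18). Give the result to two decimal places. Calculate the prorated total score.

Reverse-coded (on a 1–4 scale, reversed = 5 − raw):
  item 8: 5 − 1 = 4
  item 12: 5 − 2 = 3
  item 15: 5 − 1 = 4
  item 16: 5 − 4 = 1
  item 17: 5 − 2 = 3
Completed scored items (17 of 18): 3, 4, 1, 4, 4, 1, 1, 4, 4, 2, 3, 3, 2, 4, 1, 3, 3; sum = 47.
Person mean = 47 / 17 ≈ 2.7647
Prorated total = (47 / 17) × 18 = 49.76 (to 2 dp)

49.76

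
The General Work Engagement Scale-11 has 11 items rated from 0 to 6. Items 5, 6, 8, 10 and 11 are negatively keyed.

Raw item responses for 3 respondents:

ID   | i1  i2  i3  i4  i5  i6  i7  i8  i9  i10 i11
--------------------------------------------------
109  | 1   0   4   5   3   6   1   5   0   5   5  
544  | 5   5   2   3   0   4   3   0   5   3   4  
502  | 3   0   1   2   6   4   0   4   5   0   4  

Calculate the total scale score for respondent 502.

Respondent 502 raw: 3, 0, 1, 2, 6, 4, 0, 4, 5, 0, 4.
Reverse-coded (on a 0–6 scale, reversed = 6 − raw):
  item 1: 3
  item 2: 0
  item 3: 1
  item 4: 2
  item 5: 6 − 6 = 0
  item 6: 6 − 4 = 2
  item 7: 0
  item 8: 6 − 4 = 2
  item 9: 5
  item 10: 6 − 0 = 6
  item 11: 6 − 4 = 2
Sum = 3 + 0 + 1 + 2 + 0 + 2 + 0 + 2 + 5 + 6 + 2 = 23

23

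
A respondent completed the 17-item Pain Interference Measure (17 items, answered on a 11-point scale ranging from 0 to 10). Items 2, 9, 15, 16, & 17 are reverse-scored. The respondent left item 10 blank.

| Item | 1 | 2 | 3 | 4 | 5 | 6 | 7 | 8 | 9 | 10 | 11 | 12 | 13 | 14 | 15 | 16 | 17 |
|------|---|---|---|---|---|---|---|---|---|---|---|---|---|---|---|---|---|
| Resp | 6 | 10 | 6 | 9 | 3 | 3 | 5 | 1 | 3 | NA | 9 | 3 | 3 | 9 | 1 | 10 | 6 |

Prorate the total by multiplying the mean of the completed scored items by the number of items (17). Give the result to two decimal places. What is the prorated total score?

Reverse-coded (on a 0–10 scale, reversed = 10 − raw):
  item 2: 10 − 10 = 0
  item 9: 10 − 3 = 7
  item 15: 10 − 1 = 9
  item 16: 10 − 10 = 0
  item 17: 10 − 6 = 4
Completed scored items (16 of 17): 6, 0, 6, 9, 3, 3, 5, 1, 7, 9, 3, 3, 9, 9, 0, 4; sum = 77.
Person mean = 77 / 16 ≈ 4.8125
Prorated total = (77 / 16) × 17 = 81.81 (to 2 dp)

81.81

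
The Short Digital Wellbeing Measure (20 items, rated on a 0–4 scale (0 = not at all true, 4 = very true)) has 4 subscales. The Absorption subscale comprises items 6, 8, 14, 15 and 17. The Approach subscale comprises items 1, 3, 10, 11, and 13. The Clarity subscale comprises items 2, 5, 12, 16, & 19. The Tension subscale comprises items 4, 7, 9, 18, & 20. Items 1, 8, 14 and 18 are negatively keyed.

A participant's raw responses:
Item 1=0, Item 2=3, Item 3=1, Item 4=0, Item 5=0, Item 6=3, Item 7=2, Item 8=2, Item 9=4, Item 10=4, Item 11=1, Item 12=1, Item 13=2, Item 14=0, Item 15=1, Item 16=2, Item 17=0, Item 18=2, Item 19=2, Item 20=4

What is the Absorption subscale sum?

10

Absorption items: 6, 8, 14, 15, 17.
Of these, items 8 and 14 are negatively keyed; reverse-coded value = 4 − response.
  item 6: 3
  item 8: 4 − 2 = 2
  item 14: 4 − 0 = 4
  item 15: 1
  item 17: 0
Sum = 3 + 2 + 4 + 1 + 0 = 10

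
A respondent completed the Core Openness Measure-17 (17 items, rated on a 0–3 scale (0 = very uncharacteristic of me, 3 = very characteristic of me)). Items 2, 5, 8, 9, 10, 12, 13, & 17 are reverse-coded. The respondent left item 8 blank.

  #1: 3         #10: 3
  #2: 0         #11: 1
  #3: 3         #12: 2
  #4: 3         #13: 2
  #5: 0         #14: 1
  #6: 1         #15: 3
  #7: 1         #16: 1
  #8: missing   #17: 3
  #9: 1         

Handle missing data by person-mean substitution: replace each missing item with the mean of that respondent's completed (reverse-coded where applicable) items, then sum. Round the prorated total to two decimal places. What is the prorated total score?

28.69

Reverse-coded (reversed = (0+3) − raw = 3 − raw):
  item 2: 3 − 0 = 3
  item 5: 3 − 0 = 3
  item 9: 3 − 1 = 2
  item 10: 3 − 3 = 0
  item 12: 3 − 2 = 1
  item 13: 3 − 2 = 1
  item 17: 3 − 3 = 0
Completed scored items (16 of 17): 3, 3, 3, 3, 3, 1, 1, 2, 0, 1, 1, 1, 1, 3, 1, 0; sum = 27.
Person mean = 27 / 16 ≈ 1.6875
Prorated total = (27 / 16) × 17 = 28.69 (to 2 dp)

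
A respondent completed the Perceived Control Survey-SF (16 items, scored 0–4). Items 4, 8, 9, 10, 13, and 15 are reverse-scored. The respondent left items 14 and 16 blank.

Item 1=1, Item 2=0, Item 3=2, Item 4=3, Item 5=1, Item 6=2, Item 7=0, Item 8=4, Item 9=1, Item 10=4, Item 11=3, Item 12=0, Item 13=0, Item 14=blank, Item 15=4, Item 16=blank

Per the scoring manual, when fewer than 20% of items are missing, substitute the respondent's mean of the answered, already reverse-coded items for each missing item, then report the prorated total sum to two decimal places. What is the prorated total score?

Reverse-coded (on a 0–4 scale, reversed = 4 − raw):
  item 4: 4 − 3 = 1
  item 8: 4 − 4 = 0
  item 9: 4 − 1 = 3
  item 10: 4 − 4 = 0
  item 13: 4 − 0 = 4
  item 15: 4 − 4 = 0
Completed scored items (14 of 16): 1, 0, 2, 1, 1, 2, 0, 0, 3, 0, 3, 0, 4, 0; sum = 17.
Person mean = 17 / 14 ≈ 1.2143
Prorated total = (17 / 14) × 16 = 19.43 (to 2 dp)

19.43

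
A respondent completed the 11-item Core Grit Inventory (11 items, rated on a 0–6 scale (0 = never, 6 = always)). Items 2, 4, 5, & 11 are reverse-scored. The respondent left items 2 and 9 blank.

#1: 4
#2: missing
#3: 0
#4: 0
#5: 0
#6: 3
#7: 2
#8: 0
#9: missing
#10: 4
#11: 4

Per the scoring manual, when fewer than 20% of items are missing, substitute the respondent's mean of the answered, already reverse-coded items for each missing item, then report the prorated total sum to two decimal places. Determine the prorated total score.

Reverse-coded (reversed = (0+6) − raw = 6 − raw):
  item 4: 6 − 0 = 6
  item 5: 6 − 0 = 6
  item 11: 6 − 4 = 2
Completed scored items (9 of 11): 4, 0, 6, 6, 3, 2, 0, 4, 2; sum = 27.
Person mean = 27 / 9 ≈ 3.0000
Prorated total = (27 / 9) × 11 = 33.00 (to 2 dp)

33.00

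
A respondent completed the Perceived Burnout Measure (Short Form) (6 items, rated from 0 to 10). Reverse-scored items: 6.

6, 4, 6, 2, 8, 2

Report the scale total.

Raw sum = 28. Reverse-scored items: 6; their raw sum = 2.
Each reversal replaces raw with 10 − raw, changing the total by 10 − 2·raw per item.
Total = 28 + 1·10 − 2·2 = 28 + 10 − 4 = 34

34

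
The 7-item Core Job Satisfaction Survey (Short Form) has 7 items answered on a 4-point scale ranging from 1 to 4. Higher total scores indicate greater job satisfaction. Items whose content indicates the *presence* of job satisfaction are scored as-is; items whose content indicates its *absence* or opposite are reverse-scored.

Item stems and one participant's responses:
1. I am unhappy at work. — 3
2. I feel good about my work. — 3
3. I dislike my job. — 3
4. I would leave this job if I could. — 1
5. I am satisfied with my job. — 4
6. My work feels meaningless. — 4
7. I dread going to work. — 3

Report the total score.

18

Items 1, 3, 4, 6, 7 describe the absence/opposite of job satisfaction → reverse-score.
reversed = (1+4) − raw = 5 − raw.
  item 1: 5 − 3 = 2
  item 2: 3
  item 3: 5 − 3 = 2
  item 4: 5 − 1 = 4
  item 5: 4
  item 6: 5 − 4 = 1
  item 7: 5 − 3 = 2
Total = 2 + 3 + 2 + 4 + 4 + 1 + 2 = 18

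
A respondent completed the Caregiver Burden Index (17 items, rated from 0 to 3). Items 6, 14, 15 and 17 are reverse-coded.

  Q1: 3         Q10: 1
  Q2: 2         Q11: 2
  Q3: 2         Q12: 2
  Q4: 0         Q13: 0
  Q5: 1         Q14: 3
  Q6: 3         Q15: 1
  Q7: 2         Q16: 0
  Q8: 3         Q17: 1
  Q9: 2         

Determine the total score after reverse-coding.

24

Raw sum = 28. Reverse-coded items: 6, 14, 15, 17; their raw sum = 8.
Each reversal replaces raw with 3 − raw, changing the total by 3 − 2·raw per item.
Total = 28 + 4·3 − 2·8 = 28 + 12 − 16 = 24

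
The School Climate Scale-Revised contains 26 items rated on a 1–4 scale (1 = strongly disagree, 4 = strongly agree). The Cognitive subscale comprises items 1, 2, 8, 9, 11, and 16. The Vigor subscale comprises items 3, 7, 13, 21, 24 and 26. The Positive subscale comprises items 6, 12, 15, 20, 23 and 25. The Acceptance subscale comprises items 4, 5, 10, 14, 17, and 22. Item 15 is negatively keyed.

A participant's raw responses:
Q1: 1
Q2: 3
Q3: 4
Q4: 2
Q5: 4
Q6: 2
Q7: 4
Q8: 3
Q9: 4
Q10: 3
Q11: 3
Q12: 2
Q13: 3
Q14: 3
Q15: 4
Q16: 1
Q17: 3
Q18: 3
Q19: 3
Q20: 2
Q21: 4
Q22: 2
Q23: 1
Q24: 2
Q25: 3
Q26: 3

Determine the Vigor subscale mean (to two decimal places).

3.33

Vigor items: 3, 7, 13, 21, 24, 26.
  item 3: 4
  item 7: 4
  item 13: 3
  item 21: 4
  item 24: 2
  item 26: 3
Sum = 4 + 4 + 3 + 4 + 2 + 3 = 20
Mean = 20 / 6 = 3.33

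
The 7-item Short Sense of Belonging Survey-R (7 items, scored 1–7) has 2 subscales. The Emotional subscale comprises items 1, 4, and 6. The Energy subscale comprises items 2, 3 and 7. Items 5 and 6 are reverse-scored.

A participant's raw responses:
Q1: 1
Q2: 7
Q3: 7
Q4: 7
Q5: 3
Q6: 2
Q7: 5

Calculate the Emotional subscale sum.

Emotional items: 1, 4, 6.
Of these, item 6 is reverse-scored; on a 1–7 scale, reversed = 8 − raw.
  item 1: 1
  item 4: 7
  item 6: 8 − 2 = 6
Sum = 1 + 7 + 6 = 14

14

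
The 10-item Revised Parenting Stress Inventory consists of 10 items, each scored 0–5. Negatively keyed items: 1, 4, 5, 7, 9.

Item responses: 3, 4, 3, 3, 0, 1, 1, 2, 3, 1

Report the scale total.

26

Reversing items 1, 4, 5, 7, and 9 with 5 − raw:
Total = (5−3) + 4 + 3 + (5−3) + (5−0) + 1 + (5−1) + 2 + (5−3) + 1
      = 2 + 4 + 3 + 2 + 5 + 1 + 4 + 2 + 2 + 1 = 26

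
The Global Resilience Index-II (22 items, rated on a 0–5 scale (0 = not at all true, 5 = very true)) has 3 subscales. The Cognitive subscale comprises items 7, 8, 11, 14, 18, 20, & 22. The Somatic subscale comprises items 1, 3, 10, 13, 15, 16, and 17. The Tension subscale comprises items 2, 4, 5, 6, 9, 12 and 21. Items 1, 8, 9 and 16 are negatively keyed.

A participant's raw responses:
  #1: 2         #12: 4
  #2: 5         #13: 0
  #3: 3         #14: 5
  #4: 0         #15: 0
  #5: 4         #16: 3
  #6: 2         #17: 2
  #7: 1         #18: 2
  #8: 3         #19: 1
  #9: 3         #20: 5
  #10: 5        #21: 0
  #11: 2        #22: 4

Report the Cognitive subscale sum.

21

Cognitive items: 7, 8, 11, 14, 18, 20, 22.
Of these, item 8 is negatively keyed; on a 0–5 scale, reversed = 5 − raw.
  item 7: 1
  item 8: 5 − 3 = 2
  item 11: 2
  item 14: 5
  item 18: 2
  item 20: 5
  item 22: 4
Sum = 1 + 2 + 2 + 5 + 2 + 5 + 4 = 21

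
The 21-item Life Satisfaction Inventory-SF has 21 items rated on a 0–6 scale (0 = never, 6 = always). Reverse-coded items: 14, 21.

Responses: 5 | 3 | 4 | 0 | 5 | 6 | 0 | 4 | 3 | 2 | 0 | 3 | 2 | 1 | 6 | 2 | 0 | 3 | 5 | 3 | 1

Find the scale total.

66

Raw sum = 58. Reverse-coded items: 14, 21; their raw sum = 2.
Each reversal replaces raw with 6 − raw, changing the total by 6 − 2·raw per item.
Total = 58 + 2·6 − 2·2 = 58 + 12 − 4 = 66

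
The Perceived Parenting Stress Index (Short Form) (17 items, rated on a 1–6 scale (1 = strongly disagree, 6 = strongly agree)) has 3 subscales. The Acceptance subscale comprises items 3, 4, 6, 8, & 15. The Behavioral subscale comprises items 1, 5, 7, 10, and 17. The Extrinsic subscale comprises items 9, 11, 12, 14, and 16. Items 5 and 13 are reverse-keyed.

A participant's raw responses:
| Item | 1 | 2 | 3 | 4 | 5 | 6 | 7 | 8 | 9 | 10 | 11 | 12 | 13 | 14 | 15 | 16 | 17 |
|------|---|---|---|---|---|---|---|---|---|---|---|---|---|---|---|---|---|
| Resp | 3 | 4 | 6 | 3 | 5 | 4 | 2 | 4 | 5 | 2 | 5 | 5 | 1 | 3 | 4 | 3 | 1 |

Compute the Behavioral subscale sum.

10

Behavioral items: 1, 5, 7, 10, 17.
Of these, item 5 is reverse-keyed; reverse-coded value = 7 − response.
  item 1: 3
  item 5: 7 − 5 = 2
  item 7: 2
  item 10: 2
  item 17: 1
Sum = 3 + 2 + 2 + 2 + 1 = 10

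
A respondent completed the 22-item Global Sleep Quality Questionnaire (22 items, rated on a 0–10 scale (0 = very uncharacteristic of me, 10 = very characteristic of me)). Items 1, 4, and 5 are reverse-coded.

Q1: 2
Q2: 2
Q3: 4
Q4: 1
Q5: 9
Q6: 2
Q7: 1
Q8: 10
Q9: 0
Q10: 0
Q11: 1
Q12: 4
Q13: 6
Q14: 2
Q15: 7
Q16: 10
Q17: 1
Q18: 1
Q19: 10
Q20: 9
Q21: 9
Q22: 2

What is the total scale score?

Raw sum = 93. Reverse-coded items: 1, 4, 5; their raw sum = 12.
Each reversal replaces raw with 10 − raw, changing the total by 10 − 2·raw per item.
Total = 93 + 3·10 − 2·12 = 93 + 30 − 24 = 99

99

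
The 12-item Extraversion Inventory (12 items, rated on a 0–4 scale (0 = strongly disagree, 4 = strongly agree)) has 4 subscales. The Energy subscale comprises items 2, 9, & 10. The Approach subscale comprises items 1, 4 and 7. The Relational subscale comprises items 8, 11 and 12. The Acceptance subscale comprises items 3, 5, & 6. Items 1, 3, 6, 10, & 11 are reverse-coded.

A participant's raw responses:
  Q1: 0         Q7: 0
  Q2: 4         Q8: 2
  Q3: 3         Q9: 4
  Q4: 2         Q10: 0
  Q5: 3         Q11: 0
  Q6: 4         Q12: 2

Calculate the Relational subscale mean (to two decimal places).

Relational items: 8, 11, 12.
Of these, item 11 is reverse-coded; on a 0–4 scale, reversed = 4 − raw.
  item 8: 2
  item 11: 4 − 0 = 4
  item 12: 2
Sum = 2 + 4 + 2 = 8
Mean = 8 / 3 = 2.67

2.67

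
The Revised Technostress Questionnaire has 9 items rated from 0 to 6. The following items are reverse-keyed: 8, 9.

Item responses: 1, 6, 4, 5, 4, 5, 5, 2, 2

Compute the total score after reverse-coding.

Reversing items 8 and 9 with 6 − raw:
Total = 1 + 6 + 4 + 5 + 4 + 5 + 5 + (6−2) + (6−2)
      = 1 + 6 + 4 + 5 + 4 + 5 + 5 + 4 + 4 = 38

38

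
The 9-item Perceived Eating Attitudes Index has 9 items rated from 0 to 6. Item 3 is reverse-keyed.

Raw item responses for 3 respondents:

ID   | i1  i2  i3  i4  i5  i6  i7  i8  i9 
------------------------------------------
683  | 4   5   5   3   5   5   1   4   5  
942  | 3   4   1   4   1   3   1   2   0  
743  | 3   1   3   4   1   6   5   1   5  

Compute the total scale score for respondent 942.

23

Respondent 942 raw: 3, 4, 1, 4, 1, 3, 1, 2, 0.
Reverse-coded (reverse-coded value = 6 − response):
  item 1: 3
  item 2: 4
  item 3: 6 − 1 = 5
  item 4: 4
  item 5: 1
  item 6: 3
  item 7: 1
  item 8: 2
  item 9: 0
Sum = 3 + 4 + 5 + 4 + 1 + 3 + 1 + 2 + 0 = 23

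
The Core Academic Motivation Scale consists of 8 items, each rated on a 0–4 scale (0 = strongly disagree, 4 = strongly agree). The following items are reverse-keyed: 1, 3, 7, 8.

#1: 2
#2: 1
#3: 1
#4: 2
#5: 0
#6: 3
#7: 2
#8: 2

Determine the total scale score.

Reverse-keyed items use 4 − raw:
  item 1: 4 − 2 = 2
  item 3: 4 − 1 = 3
  item 7: 4 − 2 = 2
  item 8: 4 − 2 = 2
Scored items: 2, 1, 3, 2, 0, 3, 2, 2
Total = 2 + 1 + 3 + 2 + 0 + 3 + 2 + 2 = 15

15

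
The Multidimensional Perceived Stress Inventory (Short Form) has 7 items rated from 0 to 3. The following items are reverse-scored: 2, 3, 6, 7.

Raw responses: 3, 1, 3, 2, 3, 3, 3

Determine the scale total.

Reverse-coded items (reverse-coded value = 3 − response):
  item 2: 3 − 1 = 2
  item 3: 3 − 3 = 0
  item 6: 3 − 3 = 0
  item 7: 3 − 3 = 0
Scored items: 3, 2, 0, 2, 3, 0, 0
Total = 3 + 2 + 0 + 2 + 3 + 0 + 0 = 10

10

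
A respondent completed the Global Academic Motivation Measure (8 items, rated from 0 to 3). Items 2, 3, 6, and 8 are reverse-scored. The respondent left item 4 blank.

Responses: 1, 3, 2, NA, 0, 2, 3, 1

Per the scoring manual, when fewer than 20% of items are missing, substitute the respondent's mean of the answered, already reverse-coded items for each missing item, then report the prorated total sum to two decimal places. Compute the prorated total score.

9.14

Reverse-coded (reversed = (0+3) − raw = 3 − raw):
  item 2: 3 − 3 = 0
  item 3: 3 − 2 = 1
  item 6: 3 − 2 = 1
  item 8: 3 − 1 = 2
Completed scored items (7 of 8): 1, 0, 1, 0, 1, 3, 2; sum = 8.
Person mean = 8 / 7 ≈ 1.1429
Prorated total = (8 / 7) × 8 = 9.14 (to 2 dp)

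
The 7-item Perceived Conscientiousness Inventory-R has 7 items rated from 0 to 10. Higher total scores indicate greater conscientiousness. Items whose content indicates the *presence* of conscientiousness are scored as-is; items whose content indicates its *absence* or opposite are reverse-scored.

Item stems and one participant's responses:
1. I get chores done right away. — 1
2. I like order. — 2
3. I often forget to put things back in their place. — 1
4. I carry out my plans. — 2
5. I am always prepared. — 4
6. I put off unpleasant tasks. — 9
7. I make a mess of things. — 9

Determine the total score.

20

Items 3, 6, 7 describe the absence/opposite of conscientiousness → reverse-score.
on a 0–10 scale, reversed = 10 − raw.
  item 1: 1
  item 2: 2
  item 3: 10 − 1 = 9
  item 4: 2
  item 5: 4
  item 6: 10 − 9 = 1
  item 7: 10 − 9 = 1
Total = 1 + 2 + 9 + 2 + 4 + 1 + 1 = 20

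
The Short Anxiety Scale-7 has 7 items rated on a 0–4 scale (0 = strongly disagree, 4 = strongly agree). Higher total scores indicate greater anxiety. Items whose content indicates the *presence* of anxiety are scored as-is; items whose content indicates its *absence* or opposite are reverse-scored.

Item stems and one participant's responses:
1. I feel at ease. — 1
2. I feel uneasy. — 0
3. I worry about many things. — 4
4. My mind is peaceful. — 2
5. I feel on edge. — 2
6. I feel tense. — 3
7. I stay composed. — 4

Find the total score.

Items 1, 4, 7 describe the absence/opposite of anxiety → reverse-score.
reversed = (0+4) − raw = 4 − raw.
  item 1: 4 − 1 = 3
  item 2: 0
  item 3: 4
  item 4: 4 − 2 = 2
  item 5: 2
  item 6: 3
  item 7: 4 − 4 = 0
Total = 3 + 0 + 4 + 2 + 2 + 3 + 0 = 14

14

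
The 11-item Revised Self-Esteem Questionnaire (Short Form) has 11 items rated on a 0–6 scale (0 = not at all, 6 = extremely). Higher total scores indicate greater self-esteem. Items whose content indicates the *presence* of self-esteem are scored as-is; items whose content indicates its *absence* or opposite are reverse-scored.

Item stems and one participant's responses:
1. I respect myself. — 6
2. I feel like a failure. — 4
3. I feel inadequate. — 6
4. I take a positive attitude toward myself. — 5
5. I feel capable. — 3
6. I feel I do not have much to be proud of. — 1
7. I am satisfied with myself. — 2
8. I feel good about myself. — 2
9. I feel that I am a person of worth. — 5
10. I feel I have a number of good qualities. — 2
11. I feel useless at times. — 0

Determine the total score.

Items 2, 3, 6, 11 describe the absence/opposite of self-esteem → reverse-score.
reverse-coded value = 6 − response.
  item 1: 6
  item 2: 6 − 4 = 2
  item 3: 6 − 6 = 0
  item 4: 5
  item 5: 3
  item 6: 6 − 1 = 5
  item 7: 2
  item 8: 2
  item 9: 5
  item 10: 2
  item 11: 6 − 0 = 6
Total = 6 + 2 + 0 + 5 + 3 + 5 + 2 + 2 + 5 + 2 + 6 = 38

38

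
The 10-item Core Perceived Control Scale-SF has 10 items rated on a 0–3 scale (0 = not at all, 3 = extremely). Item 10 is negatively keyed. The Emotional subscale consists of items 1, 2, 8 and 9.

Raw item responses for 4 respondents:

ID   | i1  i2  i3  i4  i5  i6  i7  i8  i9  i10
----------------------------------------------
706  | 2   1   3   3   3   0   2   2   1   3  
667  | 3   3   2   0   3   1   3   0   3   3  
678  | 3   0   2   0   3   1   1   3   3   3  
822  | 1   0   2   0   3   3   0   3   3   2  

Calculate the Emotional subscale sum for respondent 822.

Respondent 822 raw: 1, 0, 2, 0, 3, 3, 0, 3, 3, 2.
Emotional items: 1, 2, 8, 9.
Reverse-coded (reversed = (0+3) − raw = 3 − raw):
  item 1: 1
  item 2: 0
  item 8: 3
  item 9: 3
Sum = 1 + 0 + 3 + 3 = 7

7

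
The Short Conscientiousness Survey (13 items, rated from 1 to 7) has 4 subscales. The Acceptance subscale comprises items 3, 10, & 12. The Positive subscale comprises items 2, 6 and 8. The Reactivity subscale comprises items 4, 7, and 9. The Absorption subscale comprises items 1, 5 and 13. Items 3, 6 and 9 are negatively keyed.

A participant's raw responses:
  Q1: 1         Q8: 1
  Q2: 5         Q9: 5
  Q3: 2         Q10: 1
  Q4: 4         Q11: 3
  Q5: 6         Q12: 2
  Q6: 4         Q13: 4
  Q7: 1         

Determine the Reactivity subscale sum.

8

Reactivity items: 4, 7, 9.
Of these, item 9 is negatively keyed; reverse-coded value = 8 − response.
  item 4: 4
  item 7: 1
  item 9: 8 − 5 = 3
Sum = 4 + 1 + 3 = 8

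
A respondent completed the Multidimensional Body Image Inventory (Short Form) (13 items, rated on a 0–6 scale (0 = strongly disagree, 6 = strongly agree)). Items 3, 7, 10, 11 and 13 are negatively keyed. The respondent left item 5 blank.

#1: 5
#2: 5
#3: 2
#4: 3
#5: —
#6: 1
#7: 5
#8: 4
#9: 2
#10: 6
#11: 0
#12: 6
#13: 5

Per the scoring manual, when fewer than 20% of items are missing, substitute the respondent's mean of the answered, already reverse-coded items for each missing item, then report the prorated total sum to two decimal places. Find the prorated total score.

Reverse-coded (reversed = (0+6) − raw = 6 − raw):
  item 3: 6 − 2 = 4
  item 7: 6 − 5 = 1
  item 10: 6 − 6 = 0
  item 11: 6 − 0 = 6
  item 13: 6 − 5 = 1
Completed scored items (12 of 13): 5, 5, 4, 3, 1, 1, 4, 2, 0, 6, 6, 1; sum = 38.
Person mean = 38 / 12 ≈ 3.1667
Prorated total = (38 / 12) × 13 = 41.17 (to 2 dp)

41.17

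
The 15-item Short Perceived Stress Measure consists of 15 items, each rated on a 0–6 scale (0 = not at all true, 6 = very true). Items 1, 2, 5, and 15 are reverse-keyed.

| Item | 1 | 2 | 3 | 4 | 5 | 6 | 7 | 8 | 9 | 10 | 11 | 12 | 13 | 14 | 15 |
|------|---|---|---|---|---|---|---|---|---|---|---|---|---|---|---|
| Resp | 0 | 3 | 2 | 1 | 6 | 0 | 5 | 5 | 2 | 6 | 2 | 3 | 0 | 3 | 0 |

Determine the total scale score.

44

Raw sum = 38. Reverse-keyed items: 1, 2, 5, 15; their raw sum = 9.
Each reversal replaces raw with 6 − raw, changing the total by 6 − 2·raw per item.
Total = 38 + 4·6 − 2·9 = 38 + 24 − 18 = 44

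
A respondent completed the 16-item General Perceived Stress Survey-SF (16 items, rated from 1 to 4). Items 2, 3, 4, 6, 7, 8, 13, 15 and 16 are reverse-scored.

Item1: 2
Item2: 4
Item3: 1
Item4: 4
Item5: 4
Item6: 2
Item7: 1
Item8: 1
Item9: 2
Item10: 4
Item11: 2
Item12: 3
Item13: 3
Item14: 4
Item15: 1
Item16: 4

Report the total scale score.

45

Reversing items 2, 3, 4, 6, 7, 8, 13, 15 and 16 with 5 − raw:
Total = 2 + (5−4) + (5−1) + (5−4) + 4 + (5−2) + (5−1) + (5−1) + 2 + 4 + 2 + 3 + (5−3) + 4 + (5−1) + (5−4)
      = 2 + 1 + 4 + 1 + 4 + 3 + 4 + 4 + 2 + 4 + 2 + 3 + 2 + 4 + 4 + 1 = 45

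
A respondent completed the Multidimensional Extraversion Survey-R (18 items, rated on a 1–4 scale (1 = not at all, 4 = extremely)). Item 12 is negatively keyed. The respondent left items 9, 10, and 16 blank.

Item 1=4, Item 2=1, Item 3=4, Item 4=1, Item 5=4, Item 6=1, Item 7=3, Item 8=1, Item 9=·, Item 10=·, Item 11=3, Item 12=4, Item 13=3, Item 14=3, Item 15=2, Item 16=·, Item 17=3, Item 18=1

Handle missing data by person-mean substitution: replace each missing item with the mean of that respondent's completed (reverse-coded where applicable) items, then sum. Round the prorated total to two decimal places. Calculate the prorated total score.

42.00

Reverse-coded (reversed = (1+4) − raw = 5 − raw):
  item 12: 5 − 4 = 1
Completed scored items (15 of 18): 4, 1, 4, 1, 4, 1, 3, 1, 3, 1, 3, 3, 2, 3, 1; sum = 35.
Person mean = 35 / 15 ≈ 2.3333
Prorated total = (35 / 15) × 18 = 42.00 (to 2 dp)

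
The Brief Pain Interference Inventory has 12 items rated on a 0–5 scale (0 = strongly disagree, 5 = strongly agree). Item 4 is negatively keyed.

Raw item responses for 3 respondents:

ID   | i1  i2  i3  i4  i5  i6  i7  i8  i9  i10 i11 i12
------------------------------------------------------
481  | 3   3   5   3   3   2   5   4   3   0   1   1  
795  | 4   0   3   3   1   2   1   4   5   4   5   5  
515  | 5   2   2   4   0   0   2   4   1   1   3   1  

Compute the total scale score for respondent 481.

Respondent 481 raw: 3, 3, 5, 3, 3, 2, 5, 4, 3, 0, 1, 1.
Reverse-coded (reverse-coded value = 5 − response):
  item 1: 3
  item 2: 3
  item 3: 5
  item 4: 5 − 3 = 2
  item 5: 3
  item 6: 2
  item 7: 5
  item 8: 4
  item 9: 3
  item 10: 0
  item 11: 1
  item 12: 1
Sum = 3 + 3 + 5 + 2 + 3 + 2 + 5 + 4 + 3 + 0 + 1 + 1 = 32

32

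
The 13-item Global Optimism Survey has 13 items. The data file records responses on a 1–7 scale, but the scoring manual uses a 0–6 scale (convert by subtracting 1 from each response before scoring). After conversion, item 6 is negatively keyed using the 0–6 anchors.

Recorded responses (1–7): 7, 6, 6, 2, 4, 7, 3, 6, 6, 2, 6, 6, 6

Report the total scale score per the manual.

48

Convert to 0–6: 6, 5, 5, 1, 3, 6, 2, 5, 5, 1, 5, 5, 5
Reverse-coded (reverse-coded value = 6 − response):
  item 6: 6 − 6 = 0
Scored: 6, 5, 5, 1, 3, 0, 2, 5, 5, 1, 5, 5, 5
Total = 48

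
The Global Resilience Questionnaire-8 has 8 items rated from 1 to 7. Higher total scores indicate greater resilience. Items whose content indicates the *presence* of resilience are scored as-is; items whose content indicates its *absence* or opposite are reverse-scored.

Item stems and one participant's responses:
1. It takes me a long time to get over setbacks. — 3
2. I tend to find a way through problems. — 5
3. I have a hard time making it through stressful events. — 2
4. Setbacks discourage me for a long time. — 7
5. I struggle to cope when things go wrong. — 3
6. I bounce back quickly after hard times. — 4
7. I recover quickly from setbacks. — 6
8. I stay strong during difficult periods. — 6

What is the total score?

Items 1, 3, 4, 5 describe the absence/opposite of resilience → reverse-score.
reverse-coded value = 8 − response.
  item 1: 8 − 3 = 5
  item 2: 5
  item 3: 8 − 2 = 6
  item 4: 8 − 7 = 1
  item 5: 8 − 3 = 5
  item 6: 4
  item 7: 6
  item 8: 6
Total = 5 + 5 + 6 + 1 + 5 + 4 + 6 + 6 = 38

38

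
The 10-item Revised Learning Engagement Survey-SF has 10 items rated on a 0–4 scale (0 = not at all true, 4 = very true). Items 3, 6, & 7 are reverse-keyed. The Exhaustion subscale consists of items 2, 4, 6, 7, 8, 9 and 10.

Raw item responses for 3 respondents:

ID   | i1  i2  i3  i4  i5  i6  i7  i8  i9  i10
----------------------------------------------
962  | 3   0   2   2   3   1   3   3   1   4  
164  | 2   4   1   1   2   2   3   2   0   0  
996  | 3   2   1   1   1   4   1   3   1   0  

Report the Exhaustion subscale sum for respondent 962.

14

Respondent 962 raw: 3, 0, 2, 2, 3, 1, 3, 3, 1, 4.
Exhaustion items: 2, 4, 6, 7, 8, 9, 10.
Reverse-coded (on a 0–4 scale, reversed = 4 − raw):
  item 2: 0
  item 4: 2
  item 6: 4 − 1 = 3
  item 7: 4 − 3 = 1
  item 8: 3
  item 9: 1
  item 10: 4
Sum = 0 + 2 + 3 + 1 + 3 + 1 + 4 = 14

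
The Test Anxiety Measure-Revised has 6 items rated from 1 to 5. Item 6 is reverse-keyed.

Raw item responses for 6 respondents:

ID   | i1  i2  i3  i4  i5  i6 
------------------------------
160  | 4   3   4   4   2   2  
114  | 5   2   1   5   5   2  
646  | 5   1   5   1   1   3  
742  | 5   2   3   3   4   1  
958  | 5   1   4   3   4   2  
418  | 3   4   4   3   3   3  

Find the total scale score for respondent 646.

Respondent 646 raw: 5, 1, 5, 1, 1, 3.
Reverse-coded (on a 1–5 scale, reversed = 6 − raw):
  item 1: 5
  item 2: 1
  item 3: 5
  item 4: 1
  item 5: 1
  item 6: 6 − 3 = 3
Sum = 5 + 1 + 5 + 1 + 1 + 3 = 16

16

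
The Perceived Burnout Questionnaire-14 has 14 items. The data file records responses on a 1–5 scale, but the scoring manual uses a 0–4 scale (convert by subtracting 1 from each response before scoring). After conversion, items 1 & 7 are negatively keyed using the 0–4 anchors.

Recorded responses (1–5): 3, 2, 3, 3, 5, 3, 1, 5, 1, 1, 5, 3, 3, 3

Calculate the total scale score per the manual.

31

Convert to 0–4: 2, 1, 2, 2, 4, 2, 0, 4, 0, 0, 4, 2, 2, 2
Reverse-coded (on a 0–4 scale, reversed = 4 − raw):
  item 1: 4 − 2 = 2
  item 7: 4 − 0 = 4
Scored: 2, 1, 2, 2, 4, 2, 4, 4, 0, 0, 4, 2, 2, 2
Total = 31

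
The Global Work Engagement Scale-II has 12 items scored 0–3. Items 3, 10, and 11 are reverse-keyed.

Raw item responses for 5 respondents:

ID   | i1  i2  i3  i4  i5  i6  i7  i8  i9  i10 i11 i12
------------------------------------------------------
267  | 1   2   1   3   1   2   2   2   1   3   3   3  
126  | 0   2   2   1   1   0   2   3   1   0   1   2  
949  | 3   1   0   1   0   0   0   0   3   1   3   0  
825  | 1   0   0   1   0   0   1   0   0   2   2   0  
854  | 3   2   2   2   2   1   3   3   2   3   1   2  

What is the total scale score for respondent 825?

8

Respondent 825 raw: 1, 0, 0, 1, 0, 0, 1, 0, 0, 2, 2, 0.
Reverse-coded (reverse-coded value = 3 − response):
  item 1: 1
  item 2: 0
  item 3: 3 − 0 = 3
  item 4: 1
  item 5: 0
  item 6: 0
  item 7: 1
  item 8: 0
  item 9: 0
  item 10: 3 − 2 = 1
  item 11: 3 − 2 = 1
  item 12: 0
Sum = 1 + 0 + 3 + 1 + 0 + 0 + 1 + 0 + 0 + 1 + 1 + 0 = 8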